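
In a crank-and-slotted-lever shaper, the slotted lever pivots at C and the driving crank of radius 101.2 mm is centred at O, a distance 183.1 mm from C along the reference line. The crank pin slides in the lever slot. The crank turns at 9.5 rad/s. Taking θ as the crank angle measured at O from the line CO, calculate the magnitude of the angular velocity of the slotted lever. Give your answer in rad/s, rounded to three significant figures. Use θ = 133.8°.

ω = 9.5 rad/s
Crank pin A relative to C: A = (d + r cosθ, r sinθ); lever angle φ = atan2(r sinθ, d + r cosθ).
Differentiating tanφ: φ̇ = rω(d cosθ + r)/(d² + r² + 2dr cosθ).
d² + r² + 2dr cosθ = |CA|² = 0.0181166 m²;  d cosθ + r = -0.025531 m.
|ω_lever| = |0.1012·9.5·-0.025531| / 0.0181166 = 1.3549 rad/s.

1.35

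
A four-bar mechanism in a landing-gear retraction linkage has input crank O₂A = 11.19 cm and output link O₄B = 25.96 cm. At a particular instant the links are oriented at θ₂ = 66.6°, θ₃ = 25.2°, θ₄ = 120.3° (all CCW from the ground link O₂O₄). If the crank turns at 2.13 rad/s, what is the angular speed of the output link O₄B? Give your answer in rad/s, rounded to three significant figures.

ω₂ = 2.13 rad/s
Differentiating the loop-closure r₂e^{iθ₂}+r₃e^{iθ₃}=r₁+r₄e^{iθ₄} gives r₂ω₂e^{iθ₂}+r₃ω₃e^{iθ₃}=r₄ω₄e^{iθ₄}.
Eliminating the other unknown: ω₄ = r₂ω₂ sin(θ₂−θ₃) / [r₄ sin(θ₄−θ₃)].
Numerator sine = +0.66131; denominator sine = +0.99604.
Result = 0.1119·2.13·(+0.66131) / (0.2596·(+0.99604)) = +0.60958 rad/s; magnitude 0.60958 rad/s.

0.610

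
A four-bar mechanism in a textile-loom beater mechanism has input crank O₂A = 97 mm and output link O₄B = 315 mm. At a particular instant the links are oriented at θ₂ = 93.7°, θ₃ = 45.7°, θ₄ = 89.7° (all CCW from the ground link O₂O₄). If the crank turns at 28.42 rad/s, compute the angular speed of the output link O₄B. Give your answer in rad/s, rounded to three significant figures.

9.36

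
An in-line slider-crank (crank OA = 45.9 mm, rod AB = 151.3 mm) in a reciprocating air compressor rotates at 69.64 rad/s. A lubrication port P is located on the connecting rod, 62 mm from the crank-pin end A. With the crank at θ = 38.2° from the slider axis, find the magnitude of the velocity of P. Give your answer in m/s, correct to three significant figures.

ω = 69.64 rad/s.  Crank-pin speed |V_A| = rω = 3.1965 m/s, perpendicular to OA.
Rod angle: sinφ = −(r/L) sinθ ⇒ φ = -10.813°; ω_rod = −rω cosθ/√(L²−r²sin²θ) = -16.903 rad/s.
V_P = V_A + ω_rod × AP, with AP = 0.062 m along the rod.
Components: V_Px = −rω sinθ − a·ω_rod·sinφ = -2.1733 m/s;  V_Py = rω cosθ + a·ω_rod·cosφ = +1.4826 m/s.
|V_P| = √(V_Px² + V_Py²) = 2.6309 m/s.

2.63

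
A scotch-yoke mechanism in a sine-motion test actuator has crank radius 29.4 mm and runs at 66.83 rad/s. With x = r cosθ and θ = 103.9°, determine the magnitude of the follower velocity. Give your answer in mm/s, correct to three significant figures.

ω = 66.83 rad/s
x = r cosθ ⇒ ẋ = −rω sinθ.
|v| = rω|sinθ| = 0.0294·66.83·|sin 103.9°| = 1.9073 m/s = 1907.3 mm/s.

1910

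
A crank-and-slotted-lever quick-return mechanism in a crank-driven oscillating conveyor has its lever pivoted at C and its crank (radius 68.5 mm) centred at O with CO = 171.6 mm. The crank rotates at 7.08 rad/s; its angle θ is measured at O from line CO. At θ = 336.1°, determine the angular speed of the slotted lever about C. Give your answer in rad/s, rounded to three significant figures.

1.96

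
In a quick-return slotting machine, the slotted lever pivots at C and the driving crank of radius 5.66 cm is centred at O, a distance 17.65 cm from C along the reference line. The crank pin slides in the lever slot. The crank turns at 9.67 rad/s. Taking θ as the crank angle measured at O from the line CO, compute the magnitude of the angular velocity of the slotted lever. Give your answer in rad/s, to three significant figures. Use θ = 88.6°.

0.957

ω = 9.67 rad/s
Crank pin A relative to C: A = (d + r cosθ, r sinθ); lever angle φ = atan2(r sinθ, d + r cosθ).
Differentiating tanφ: φ̇ = rω(d cosθ + r)/(d² + r² + 2dr cosθ).
d² + r² + 2dr cosθ = |CA|² = 0.034844 m²;  d cosθ + r = +0.060912 m.
|ω_lever| = |0.0566·9.67·+0.060912| / 0.034844 = 0.9568 rad/s.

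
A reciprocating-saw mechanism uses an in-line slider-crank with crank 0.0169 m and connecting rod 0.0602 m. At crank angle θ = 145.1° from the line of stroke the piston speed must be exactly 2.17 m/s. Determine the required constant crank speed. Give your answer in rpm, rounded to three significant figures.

For an in-line slider-crank, |v_piston| = rω|sinθ|·[1 + r cosθ/√(L² − r² sin²θ)].
With r = 0.0169 m, L = 0.0602 m, θ = 145.1°: the bracketed kinematic factor |dx/dθ| = 0.0074137 m.
ω = v/|dx/dθ| = 2.17/0.0074137 = 292.7 rad/s.
N = 60ω/(2π) = 2795.1 rpm.

2800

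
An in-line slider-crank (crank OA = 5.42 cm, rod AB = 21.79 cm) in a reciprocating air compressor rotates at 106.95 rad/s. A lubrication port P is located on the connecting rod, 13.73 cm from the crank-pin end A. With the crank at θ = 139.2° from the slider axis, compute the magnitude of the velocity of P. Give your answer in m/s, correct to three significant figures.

ω = 107 rad/s.  Crank-pin speed |V_A| = rω = 5.7967 m/s, perpendicular to OA.
Rod angle: sinφ = −(r/L) sinθ ⇒ φ = -9.354°; ω_rod = −rω cosθ/√(L²−r²sin²θ) = +20.409 rad/s.
V_P = V_A + ω_rod × AP, with AP = 0.1373 m along the rod.
Components: V_Px = −rω sinθ − a·ω_rod·sinφ = -3.3322 m/s;  V_Py = rω cosθ + a·ω_rod·cosφ = -1.6231 m/s.
|V_P| = √(V_Px² + V_Py²) = 3.7065 m/s.

3.71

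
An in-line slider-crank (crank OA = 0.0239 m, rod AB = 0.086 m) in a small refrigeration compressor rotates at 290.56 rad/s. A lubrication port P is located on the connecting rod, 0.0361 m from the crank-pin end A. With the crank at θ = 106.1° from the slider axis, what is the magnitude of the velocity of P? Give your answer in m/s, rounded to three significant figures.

ω = 290.6 rad/s.  Crank-pin speed |V_A| = rω = 6.9444 m/s, perpendicular to OA.
Rod angle: sinφ = −(r/L) sinθ ⇒ φ = -15.486°; ω_rod = −rω cosθ/√(L²−r²sin²θ) = +23.236 rad/s.
V_P = V_A + ω_rod × AP, with AP = 0.0361 m along the rod.
Components: V_Px = −rω sinθ − a·ω_rod·sinφ = -6.448 m/s;  V_Py = rω cosθ + a·ω_rod·cosφ = -1.1174 m/s.
|V_P| = √(V_Px² + V_Py²) = 6.5441 m/s.

6.54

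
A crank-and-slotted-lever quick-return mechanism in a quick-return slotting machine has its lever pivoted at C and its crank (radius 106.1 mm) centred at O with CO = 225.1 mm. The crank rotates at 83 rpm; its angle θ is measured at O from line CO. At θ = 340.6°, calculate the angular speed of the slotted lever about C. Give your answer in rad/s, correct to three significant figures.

2.74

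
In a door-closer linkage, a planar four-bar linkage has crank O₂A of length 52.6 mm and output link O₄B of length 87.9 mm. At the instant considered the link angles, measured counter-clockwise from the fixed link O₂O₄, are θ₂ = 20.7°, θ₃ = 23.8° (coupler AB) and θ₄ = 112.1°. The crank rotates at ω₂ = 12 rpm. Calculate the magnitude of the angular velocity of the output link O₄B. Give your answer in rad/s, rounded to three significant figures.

0.0407

ω₂ = 1.257 rad/s (from 12 rpm).
Differentiating the loop-closure r₂e^{iθ₂}+r₃e^{iθ₃}=r₁+r₄e^{iθ₄} gives r₂ω₂e^{iθ₂}+r₃ω₃e^{iθ₃}=r₄ω₄e^{iθ₄}.
Eliminating the other unknown: ω₄ = r₂ω₂ sin(θ₂−θ₃) / [r₄ sin(θ₄−θ₃)].
Numerator sine = -0.05408; denominator sine = +0.99956.
Result = 0.0526·1.257·(-0.05408) / (0.0879·(+0.99956)) = -0.040684 rad/s; magnitude 0.040684 rad/s.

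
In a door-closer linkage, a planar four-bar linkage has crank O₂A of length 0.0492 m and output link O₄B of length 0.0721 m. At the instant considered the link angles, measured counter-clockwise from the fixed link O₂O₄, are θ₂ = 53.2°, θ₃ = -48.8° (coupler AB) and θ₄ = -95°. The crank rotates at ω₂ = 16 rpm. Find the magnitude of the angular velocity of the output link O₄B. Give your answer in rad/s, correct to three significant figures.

1.55

ω₂ = 1.676 rad/s (from 16 rpm).
Differentiating the loop-closure r₂e^{iθ₂}+r₃e^{iθ₃}=r₁+r₄e^{iθ₄} gives r₂ω₂e^{iθ₂}+r₃ω₃e^{iθ₃}=r₄ω₄e^{iθ₄}.
Eliminating the other unknown: ω₄ = r₂ω₂ sin(θ₂−θ₃) / [r₄ sin(θ₄−θ₃)].
Numerator sine = +0.97815; denominator sine = -0.72176.
Result = 0.0492·1.676·(+0.97815) / (0.0721·(-0.72176)) = -1.5495 rad/s; magnitude 1.5495 rad/s.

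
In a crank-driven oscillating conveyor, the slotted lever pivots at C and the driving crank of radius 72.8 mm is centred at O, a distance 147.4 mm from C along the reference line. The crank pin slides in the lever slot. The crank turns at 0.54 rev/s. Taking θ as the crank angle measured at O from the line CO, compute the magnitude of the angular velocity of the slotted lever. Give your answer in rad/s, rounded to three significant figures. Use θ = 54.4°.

0.991

ω = 3.393 rad/s (from 0.54 rev/s).
Crank pin A relative to C: A = (d + r cosθ, r sinθ); lever angle φ = atan2(r sinθ, d + r cosθ).
Differentiating tanφ: φ̇ = rω(d cosθ + r)/(d² + r² + 2dr cosθ).
d² + r² + 2dr cosθ = |CA|² = 0.0395198 m²;  d cosθ + r = +0.1586 m.
|ω_lever| = |0.0728·3.393·+0.1586| / 0.0395198 = 0.9913 rad/s.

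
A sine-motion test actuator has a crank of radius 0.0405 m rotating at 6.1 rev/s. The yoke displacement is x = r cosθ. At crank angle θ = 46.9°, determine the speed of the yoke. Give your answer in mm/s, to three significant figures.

ω = 38.33 rad/s (from 6.1 rev/s).
x = r cosθ ⇒ ẋ = −rω sinθ.
|v| = rω|sinθ| = 0.0405·38.33·|sin 46.9°| = 1.1334 m/s = 1133.4 mm/s.

1130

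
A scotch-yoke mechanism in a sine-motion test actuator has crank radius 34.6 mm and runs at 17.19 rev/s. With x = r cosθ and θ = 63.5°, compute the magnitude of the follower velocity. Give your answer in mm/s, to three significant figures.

ω = 108 rad/s (from 17.19 rev/s).
x = r cosθ ⇒ ẋ = −rω sinθ.
|v| = rω|sinθ| = 0.0346·108·|sin 63.5°| = 3.3444 m/s = 3344.4 mm/s.

3340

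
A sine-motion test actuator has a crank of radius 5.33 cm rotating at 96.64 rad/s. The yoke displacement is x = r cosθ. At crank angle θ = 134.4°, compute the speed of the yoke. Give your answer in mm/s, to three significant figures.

ω = 96.64 rad/s
x = r cosθ ⇒ ẋ = −rω sinθ.
|v| = rω|sinθ| = 0.0533·96.64·|sin 134.4°| = 3.6802 m/s = 3680.2 mm/s.

3680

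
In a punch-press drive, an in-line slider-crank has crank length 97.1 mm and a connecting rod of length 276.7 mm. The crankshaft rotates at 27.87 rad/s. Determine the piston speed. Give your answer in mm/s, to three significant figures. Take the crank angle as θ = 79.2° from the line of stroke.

ω = 27.87 rad/s
For an in-line slider-crank, x = r cosθ + √(L² − r² sin²θ), so v = −rω sinθ·[1 + r cosθ/√(L² − r² sin²θ)].
With r = 0.0971 m, L = 0.2767 m, θ = 79.2°: √(L² − r² sin²θ) = 0.25974 m.
v = −0.0971·27.87·0.98229·[1 + 0.0971·0.18738/0.25974] = -2.8445 m/s.
|v| = 2.8445 m/s = 2844.5 mm/s.

2840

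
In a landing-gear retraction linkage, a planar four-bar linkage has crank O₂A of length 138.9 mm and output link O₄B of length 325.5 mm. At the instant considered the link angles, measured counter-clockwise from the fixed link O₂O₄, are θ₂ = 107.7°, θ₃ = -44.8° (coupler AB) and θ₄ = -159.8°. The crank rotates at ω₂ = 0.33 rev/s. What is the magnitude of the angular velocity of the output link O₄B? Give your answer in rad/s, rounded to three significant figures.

0.451

ω₂ = 2.073 rad/s (from 0.33 rev/s).
Differentiating the loop-closure r₂e^{iθ₂}+r₃e^{iθ₃}=r₁+r₄e^{iθ₄} gives r₂ω₂e^{iθ₂}+r₃ω₃e^{iθ₃}=r₄ω₄e^{iθ₄}.
Eliminating the other unknown: ω₄ = r₂ω₂ sin(θ₂−θ₃) / [r₄ sin(θ₄−θ₃)].
Numerator sine = +0.46175; denominator sine = -0.90631.
Result = 0.1389·2.073·(+0.46175) / (0.3255·(-0.90631)) = -0.45079 rad/s; magnitude 0.45079 rad/s.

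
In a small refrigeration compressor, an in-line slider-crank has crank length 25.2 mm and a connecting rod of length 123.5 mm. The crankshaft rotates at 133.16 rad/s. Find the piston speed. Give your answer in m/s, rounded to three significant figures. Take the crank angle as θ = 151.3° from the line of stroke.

1.32

ω = 133.2 rad/s
For an in-line slider-crank, x = r cosθ + √(L² − r² sin²θ), so v = −rω sinθ·[1 + r cosθ/√(L² − r² sin²θ)].
With r = 0.0252 m, L = 0.1235 m, θ = 151.3°: √(L² − r² sin²θ) = 0.12291 m.
v = −0.0252·133.2·0.48022·[1 + 0.0252·-0.87715/0.12291] = -1.3216 m/s.
|v| = 1.3216 m/s.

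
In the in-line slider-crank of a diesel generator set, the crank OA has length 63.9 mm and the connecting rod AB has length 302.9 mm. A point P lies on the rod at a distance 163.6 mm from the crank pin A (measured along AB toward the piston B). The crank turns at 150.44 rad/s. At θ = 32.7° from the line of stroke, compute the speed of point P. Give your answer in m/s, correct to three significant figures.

6.80

ω = 150.4 rad/s.  Crank-pin speed |V_A| = rω = 9.6131 m/s, perpendicular to OA.
Rod angle: sinφ = −(r/L) sinθ ⇒ φ = -6.544°; ω_rod = −rω cosθ/√(L²−r²sin²θ) = -26.882 rad/s.
V_P = V_A + ω_rod × AP, with AP = 0.1636 m along the rod.
Components: V_Px = −rω sinθ − a·ω_rod·sinφ = -5.6946 m/s;  V_Py = rω cosθ + a·ω_rod·cosφ = +3.7203 m/s.
|V_P| = √(V_Px² + V_Py²) = 6.8021 m/s.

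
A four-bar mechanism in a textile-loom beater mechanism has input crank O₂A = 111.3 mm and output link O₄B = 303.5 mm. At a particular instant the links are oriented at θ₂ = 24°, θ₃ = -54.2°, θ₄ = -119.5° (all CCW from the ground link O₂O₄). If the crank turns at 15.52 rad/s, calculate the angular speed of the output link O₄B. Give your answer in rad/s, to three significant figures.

ω₂ = 15.52 rad/s
Differentiating the loop-closure r₂e^{iθ₂}+r₃e^{iθ₃}=r₁+r₄e^{iθ₄} gives r₂ω₂e^{iθ₂}+r₃ω₃e^{iθ₃}=r₄ω₄e^{iθ₄}.
Eliminating the other unknown: ω₄ = r₂ω₂ sin(θ₂−θ₃) / [r₄ sin(θ₄−θ₃)].
Numerator sine = +0.97887; denominator sine = -0.90851.
Result = 0.1113·15.52·(+0.97887) / (0.3035·(-0.90851)) = -6.1323 rad/s; magnitude 6.1323 rad/s.

6.13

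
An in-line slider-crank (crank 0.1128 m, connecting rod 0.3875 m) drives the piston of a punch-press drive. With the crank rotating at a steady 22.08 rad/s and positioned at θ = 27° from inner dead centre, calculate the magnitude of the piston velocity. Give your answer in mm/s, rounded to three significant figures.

1430

ω = 22.08 rad/s
For an in-line slider-crank, x = r cosθ + √(L² − r² sin²θ), so v = −rω sinθ·[1 + r cosθ/√(L² − r² sin²θ)].
With r = 0.1128 m, L = 0.3875 m, θ = 27°: √(L² − r² sin²θ) = 0.3841 m.
v = −0.1128·22.08·0.45399·[1 + 0.1128·0.89101/0.3841] = -1.4266 m/s.
|v| = 1.4266 m/s = 1426.6 mm/s.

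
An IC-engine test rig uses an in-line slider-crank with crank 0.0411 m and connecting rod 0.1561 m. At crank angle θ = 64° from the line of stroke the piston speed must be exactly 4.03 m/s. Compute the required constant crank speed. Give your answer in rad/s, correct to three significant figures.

For an in-line slider-crank, |v_piston| = rω|sinθ|·[1 + r cosθ/√(L² − r² sin²θ)].
With r = 0.0411 m, L = 0.1561 m, θ = 64°: the bracketed kinematic factor |dx/dθ| = 0.041329 m.
ω = v/|dx/dθ| = 4.03/0.041329 = 97.511 rad/s.

97.5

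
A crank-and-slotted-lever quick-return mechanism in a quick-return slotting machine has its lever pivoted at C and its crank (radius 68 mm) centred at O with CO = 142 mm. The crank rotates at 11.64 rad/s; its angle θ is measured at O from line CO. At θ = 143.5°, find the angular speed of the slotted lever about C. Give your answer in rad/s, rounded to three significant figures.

ω = 11.64 rad/s
Crank pin A relative to C: A = (d + r cosθ, r sinθ); lever angle φ = atan2(r sinθ, d + r cosθ).
Differentiating tanφ: φ̇ = rω(d cosθ + r)/(d² + r² + 2dr cosθ).
d² + r² + 2dr cosθ = |CA|² = 0.00926392 m²;  d cosθ + r = -0.046148 m.
|ω_lever| = |0.068·11.64·-0.046148| / 0.00926392 = 3.9429 rad/s.

3.94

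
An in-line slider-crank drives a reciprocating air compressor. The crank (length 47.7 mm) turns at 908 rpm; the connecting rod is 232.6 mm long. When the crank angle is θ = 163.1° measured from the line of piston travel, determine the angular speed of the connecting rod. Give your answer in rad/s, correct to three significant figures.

ω = 95.09 rad/s (converted from 908 rpm).
The rod makes angle φ with the slider axis where L sinφ = r sinθ; differentiating, L cosφ·φ̇ = r ω cosθ.
L cosφ = √(L² − r² sin²θ) = 0.23219 m.
|ω_rod| = r ω |cosθ| / √(L² − r² sin²θ) = 0.0477·95.09·0.95681/0.23219 = 18.691 rad/s.

18.7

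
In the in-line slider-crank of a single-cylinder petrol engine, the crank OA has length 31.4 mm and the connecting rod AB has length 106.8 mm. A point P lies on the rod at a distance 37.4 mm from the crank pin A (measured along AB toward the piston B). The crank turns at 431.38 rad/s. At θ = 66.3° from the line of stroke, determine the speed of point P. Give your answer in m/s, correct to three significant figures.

ω = 431.4 rad/s.  Crank-pin speed |V_A| = rω = 13.545 m/s, perpendicular to OA.
Rod angle: sinφ = −(r/L) sinθ ⇒ φ = -15.617°; ω_rod = −rω cosθ/√(L²−r²sin²θ) = -52.933 rad/s.
V_P = V_A + ω_rod × AP, with AP = 0.0374 m along the rod.
Components: V_Px = −rω sinθ − a·ω_rod·sinφ = -12.936 m/s;  V_Py = rω cosθ + a·ω_rod·cosφ = +3.5379 m/s.
|V_P| = √(V_Px² + V_Py²) = 13.411 m/s.

13.4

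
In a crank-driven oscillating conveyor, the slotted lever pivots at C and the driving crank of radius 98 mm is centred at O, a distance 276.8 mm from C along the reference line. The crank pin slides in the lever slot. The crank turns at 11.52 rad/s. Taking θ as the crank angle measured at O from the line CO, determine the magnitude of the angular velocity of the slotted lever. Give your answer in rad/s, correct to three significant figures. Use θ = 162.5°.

ω = 11.52 rad/s
Crank pin A relative to C: A = (d + r cosθ, r sinθ); lever angle φ = atan2(r sinθ, d + r cosθ).
Differentiating tanφ: φ̇ = rω(d cosθ + r)/(d² + r² + 2dr cosθ).
d² + r² + 2dr cosθ = |CA|² = 0.0344804 m²;  d cosθ + r = -0.16599 m.
|ω_lever| = |0.098·11.52·-0.16599| / 0.0344804 = 5.4348 rad/s.

5.43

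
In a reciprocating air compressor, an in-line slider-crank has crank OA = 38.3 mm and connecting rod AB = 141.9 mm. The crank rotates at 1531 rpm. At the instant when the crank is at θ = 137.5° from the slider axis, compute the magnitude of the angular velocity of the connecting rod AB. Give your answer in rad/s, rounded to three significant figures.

ω = 160.3 rad/s (converted from 1531 rpm).
The rod makes angle φ with the slider axis where L sinφ = r sinθ; differentiating, L cosφ·φ̇ = r ω cosθ.
L cosφ = √(L² − r² sin²θ) = 0.13952 m.
|ω_rod| = r ω |cosθ| / √(L² − r² sin²θ) = 0.0383·160.3·0.73728/0.13952 = 32.448 rad/s.

32.4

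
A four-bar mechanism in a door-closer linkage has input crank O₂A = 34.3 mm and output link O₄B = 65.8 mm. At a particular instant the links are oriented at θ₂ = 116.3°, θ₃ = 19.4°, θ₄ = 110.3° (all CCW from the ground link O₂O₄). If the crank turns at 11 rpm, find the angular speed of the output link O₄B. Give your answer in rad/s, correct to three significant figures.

ω₂ = 1.152 rad/s (from 11 rpm).
Differentiating the loop-closure r₂e^{iθ₂}+r₃e^{iθ₃}=r₁+r₄e^{iθ₄} gives r₂ω₂e^{iθ₂}+r₃ω₃e^{iθ₃}=r₄ω₄e^{iθ₄}.
Eliminating the other unknown: ω₄ = r₂ω₂ sin(θ₂−θ₃) / [r₄ sin(θ₄−θ₃)].
Numerator sine = +0.99276; denominator sine = +0.99988.
Result = 0.0343·1.152·(+0.99276) / (0.0658·(+0.99988)) = +0.59619 rad/s; magnitude 0.59619 rad/s.

0.596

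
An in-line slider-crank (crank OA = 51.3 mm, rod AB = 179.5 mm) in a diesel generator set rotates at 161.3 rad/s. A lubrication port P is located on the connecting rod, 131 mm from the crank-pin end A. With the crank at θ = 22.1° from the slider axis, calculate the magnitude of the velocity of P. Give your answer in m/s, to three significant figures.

4.26

ω = 161.3 rad/s.  Crank-pin speed |V_A| = rω = 8.2747 m/s, perpendicular to OA.
Rod angle: sinφ = −(r/L) sinθ ⇒ φ = -6.173°; ω_rod = −rω cosθ/√(L²−r²sin²θ) = -42.961 rad/s.
V_P = V_A + ω_rod × AP, with AP = 0.131 m along the rod.
Components: V_Px = −rω sinθ − a·ω_rod·sinφ = -3.7183 m/s;  V_Py = rω cosθ + a·ω_rod·cosφ = +2.0715 m/s.
|V_P| = √(V_Px² + V_Py²) = 4.2564 m/s.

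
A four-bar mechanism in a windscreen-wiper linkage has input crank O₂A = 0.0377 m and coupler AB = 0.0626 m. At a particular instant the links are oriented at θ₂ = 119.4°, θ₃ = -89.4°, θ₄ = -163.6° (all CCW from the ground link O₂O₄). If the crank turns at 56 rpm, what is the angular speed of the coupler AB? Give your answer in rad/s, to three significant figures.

ω₂ = 5.864 rad/s (from 56 rpm).
Differentiating the loop-closure r₂e^{iθ₂}+r₃e^{iθ₃}=r₁+r₄e^{iθ₄} gives r₂ω₂e^{iθ₂}+r₃ω₃e^{iθ₃}=r₄ω₄e^{iθ₄}.
Eliminating the other unknown: ω₃ = r₂ω₂ sin(θ₄−θ₂) / [r₃ sin(θ₃−θ₄)].
Numerator sine = +0.97437; denominator sine = +0.96222.
Result = 0.0377·5.864·(+0.97437) / (0.0626·(+0.96222)) = +3.5763 rad/s; magnitude 3.5763 rad/s.

3.58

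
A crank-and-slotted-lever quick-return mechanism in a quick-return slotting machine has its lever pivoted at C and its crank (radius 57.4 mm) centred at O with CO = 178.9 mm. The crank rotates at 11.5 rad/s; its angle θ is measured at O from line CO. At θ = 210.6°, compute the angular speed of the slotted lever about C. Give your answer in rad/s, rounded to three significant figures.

3.62

ω = 11.5 rad/s
Crank pin A relative to C: A = (d + r cosθ, r sinθ); lever angle φ = atan2(r sinθ, d + r cosθ).
Differentiating tanφ: φ̇ = rω(d cosθ + r)/(d² + r² + 2dr cosθ).
d² + r² + 2dr cosθ = |CA|² = 0.0176223 m²;  d cosθ + r = -0.096587 m.
|ω_lever| = |0.0574·11.5·-0.096587| / 0.0176223 = 3.618 rad/s.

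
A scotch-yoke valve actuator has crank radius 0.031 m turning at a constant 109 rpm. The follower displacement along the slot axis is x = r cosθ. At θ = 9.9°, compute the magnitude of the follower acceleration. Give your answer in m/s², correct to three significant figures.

3.98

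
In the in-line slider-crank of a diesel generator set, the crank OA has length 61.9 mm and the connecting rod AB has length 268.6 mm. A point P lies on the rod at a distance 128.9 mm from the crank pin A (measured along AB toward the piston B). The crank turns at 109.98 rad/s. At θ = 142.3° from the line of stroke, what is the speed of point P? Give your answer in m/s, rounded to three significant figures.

ω = 110 rad/s.  Crank-pin speed |V_A| = rω = 6.8078 m/s, perpendicular to OA.
Rod angle: sinφ = −(r/L) sinθ ⇒ φ = -8.102°; ω_rod = −rω cosθ/√(L²−r²sin²θ) = +20.256 rad/s.
V_P = V_A + ω_rod × AP, with AP = 0.1289 m along the rod.
Components: V_Px = −rω sinθ − a·ω_rod·sinφ = -3.7952 m/s;  V_Py = rω cosθ + a·ω_rod·cosφ = -2.8015 m/s.
|V_P| = √(V_Px² + V_Py²) = 4.7172 m/s.

4.72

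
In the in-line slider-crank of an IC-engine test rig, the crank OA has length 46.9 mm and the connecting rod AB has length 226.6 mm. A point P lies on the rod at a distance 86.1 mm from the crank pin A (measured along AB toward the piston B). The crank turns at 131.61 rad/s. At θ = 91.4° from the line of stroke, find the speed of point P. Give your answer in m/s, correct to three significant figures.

ω = 131.6 rad/s.  Crank-pin speed |V_A| = rω = 6.1725 m/s, perpendicular to OA.
Rod angle: sinφ = −(r/L) sinθ ⇒ φ = -11.941°; ω_rod = −rω cosθ/√(L²−r²sin²θ) = +0.68025 rad/s.
V_P = V_A + ω_rod × AP, with AP = 0.0861 m along the rod.
Components: V_Px = −rω sinθ − a·ω_rod·sinφ = -6.1585 m/s;  V_Py = rω cosθ + a·ω_rod·cosφ = -0.093506 m/s.
|V_P| = √(V_Px² + V_Py²) = 6.1593 m/s.

6.16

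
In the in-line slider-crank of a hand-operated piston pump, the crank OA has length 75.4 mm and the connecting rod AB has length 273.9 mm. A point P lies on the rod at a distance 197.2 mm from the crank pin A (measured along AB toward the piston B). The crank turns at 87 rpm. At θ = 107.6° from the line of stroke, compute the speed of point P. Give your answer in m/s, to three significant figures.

ω = 9.111 rad/s.  Crank-pin speed |V_A| = rω = 0.68694 m/s, perpendicular to OA.
Rod angle: sinφ = −(r/L) sinθ ⇒ φ = -15.212°; ω_rod = −rω cosθ/√(L²−r²sin²θ) = +0.78588 rad/s.
V_P = V_A + ω_rod × AP, with AP = 0.1972 m along the rod.
Components: V_Px = −rω sinθ − a·ω_rod·sinφ = -0.61412 m/s;  V_Py = rω cosθ + a·ω_rod·cosφ = -0.058165 m/s.
|V_P| = √(V_Px² + V_Py²) = 0.61687 m/s.

0.617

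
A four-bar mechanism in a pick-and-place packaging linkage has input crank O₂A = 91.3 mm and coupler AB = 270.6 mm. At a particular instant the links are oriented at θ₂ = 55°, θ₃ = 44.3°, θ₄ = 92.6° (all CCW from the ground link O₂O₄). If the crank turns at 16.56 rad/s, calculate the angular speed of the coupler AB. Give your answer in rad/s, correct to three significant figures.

4.57

ω₂ = 16.56 rad/s
Differentiating the loop-closure r₂e^{iθ₂}+r₃e^{iθ₃}=r₁+r₄e^{iθ₄} gives r₂ω₂e^{iθ₂}+r₃ω₃e^{iθ₃}=r₄ω₄e^{iθ₄}.
Eliminating the other unknown: ω₃ = r₂ω₂ sin(θ₄−θ₂) / [r₃ sin(θ₃−θ₄)].
Numerator sine = +0.61015; denominator sine = -0.74664.
Result = 0.0913·16.56·(+0.61015) / (0.2706·(-0.74664)) = -4.5659 rad/s; magnitude 4.5659 rad/s.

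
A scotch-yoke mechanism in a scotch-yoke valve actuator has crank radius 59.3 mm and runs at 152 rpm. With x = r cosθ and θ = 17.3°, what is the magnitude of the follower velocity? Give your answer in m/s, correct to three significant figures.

0.281

ω = 15.92 rad/s (from 152 rpm).
x = r cosθ ⇒ ẋ = −rω sinθ.
|v| = rω|sinθ| = 0.0593·15.92·|sin 17.3°| = 0.28069 m/s.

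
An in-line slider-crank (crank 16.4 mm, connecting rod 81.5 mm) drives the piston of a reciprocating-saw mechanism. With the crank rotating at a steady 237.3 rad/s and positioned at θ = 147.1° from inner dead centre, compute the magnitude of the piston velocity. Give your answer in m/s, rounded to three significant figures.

ω = 237.3 rad/s
For an in-line slider-crank, x = r cosθ + √(L² − r² sin²θ), so v = −rω sinθ·[1 + r cosθ/√(L² − r² sin²θ)].
With r = 0.0164 m, L = 0.0815 m, θ = 147.1°: √(L² − r² sin²θ) = 0.081012 m.
v = −0.0164·237.3·0.54317·[1 + 0.0164·-0.83962/0.081012] = -1.7546 m/s.
|v| = 1.7546 m/s.

1.75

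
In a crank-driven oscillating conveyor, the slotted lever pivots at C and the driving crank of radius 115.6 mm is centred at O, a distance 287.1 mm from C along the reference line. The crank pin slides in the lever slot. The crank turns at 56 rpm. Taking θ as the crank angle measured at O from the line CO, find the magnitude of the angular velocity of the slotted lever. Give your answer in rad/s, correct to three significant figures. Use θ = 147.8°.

ω = 5.864 rad/s (from 56 rpm).
Crank pin A relative to C: A = (d + r cosθ, r sinθ); lever angle φ = atan2(r sinθ, d + r cosθ).
Differentiating tanφ: φ̇ = rω(d cosθ + r)/(d² + r² + 2dr cosθ).
d² + r² + 2dr cosθ = |CA|² = 0.0396216 m²;  d cosθ + r = -0.12734 m.
|ω_lever| = |0.1156·5.864·-0.12734| / 0.0396216 = 2.1788 rad/s.

2.18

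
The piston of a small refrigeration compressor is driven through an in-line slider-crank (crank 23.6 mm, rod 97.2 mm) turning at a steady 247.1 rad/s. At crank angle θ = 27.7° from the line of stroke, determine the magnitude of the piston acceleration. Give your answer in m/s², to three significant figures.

ω = 247.1 rad/s
x(θ) = r cosθ + √(L² − r² sin²θ); with ω constant, a = ω²·d²x/dθ².
d²x/dθ² = −r cosθ − r²(cos2θ)/√u − r⁴ sin²2θ/(4u^{3/2}),  u = L² − r² sin²θ = 0.00932749 m².
Substituting r = 0.0236 m, L = 0.0972 m, θ = 27.7°: d²x/dθ² = -0.024228 m.
a = ω²·d²x/dθ² = (247.1)²·(-0.024228) = -1479.3 m/s²;  |a| = 1479.3 m/s².

1480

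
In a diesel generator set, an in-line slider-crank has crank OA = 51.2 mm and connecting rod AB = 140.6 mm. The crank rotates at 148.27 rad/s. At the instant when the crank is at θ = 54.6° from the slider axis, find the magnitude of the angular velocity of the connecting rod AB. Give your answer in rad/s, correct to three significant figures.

ω = 148.3 rad/s
The rod makes angle φ with the slider axis where L sinφ = r sinθ; differentiating, L cosφ·φ̇ = r ω cosθ.
L cosφ = √(L² − r² sin²θ) = 0.13426 m.
|ω_rod| = r ω |cosθ| / √(L² − r² sin²θ) = 0.0512·148.3·0.57928/0.13426 = 32.753 rad/s.

32.8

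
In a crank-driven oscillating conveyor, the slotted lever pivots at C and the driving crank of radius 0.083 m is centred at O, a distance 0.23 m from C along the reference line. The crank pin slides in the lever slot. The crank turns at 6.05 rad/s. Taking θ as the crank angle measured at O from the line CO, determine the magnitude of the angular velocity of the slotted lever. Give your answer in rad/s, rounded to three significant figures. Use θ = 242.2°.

ω = 6.05 rad/s
Crank pin A relative to C: A = (d + r cosθ, r sinθ); lever angle φ = atan2(r sinθ, d + r cosθ).
Differentiating tanφ: φ̇ = rω(d cosθ + r)/(d² + r² + 2dr cosθ).
d² + r² + 2dr cosθ = |CA|² = 0.0419824 m²;  d cosθ + r = -0.024269 m.
|ω_lever| = |0.083·6.05·-0.024269| / 0.0419824 = 0.29028 rad/s.

0.290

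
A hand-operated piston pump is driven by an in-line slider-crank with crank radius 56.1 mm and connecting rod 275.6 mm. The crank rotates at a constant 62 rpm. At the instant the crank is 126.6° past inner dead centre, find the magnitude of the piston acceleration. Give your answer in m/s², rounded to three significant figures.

ω = 2π·62/60 = 6.493 rad/s
x(θ) = r cosθ + √(L² − r² sin²θ); with ω constant, a = ω²·d²x/dθ².
d²x/dθ² = −r cosθ − r²(cos2θ)/√u − r⁴ sin²2θ/(4u^{3/2}),  u = L² − r² sin²θ = 0.0739269 m².
Substituting r = 0.0561 m, L = 0.2756 m, θ = 126.6°: d²x/dθ² = +0.036681 m.
a = ω²·d²x/dθ² = (6.493)²·(+0.036681) = +1.5463 m/s²;  |a| = 1.5463 m/s².

1.55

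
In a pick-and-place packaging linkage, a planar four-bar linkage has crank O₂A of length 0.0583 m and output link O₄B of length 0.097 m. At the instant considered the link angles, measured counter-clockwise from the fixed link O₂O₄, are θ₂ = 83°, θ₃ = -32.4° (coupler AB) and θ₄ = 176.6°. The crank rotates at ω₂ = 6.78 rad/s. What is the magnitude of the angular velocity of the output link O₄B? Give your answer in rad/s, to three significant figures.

7.59

ω₂ = 6.78 rad/s
Differentiating the loop-closure r₂e^{iθ₂}+r₃e^{iθ₃}=r₁+r₄e^{iθ₄} gives r₂ω₂e^{iθ₂}+r₃ω₃e^{iθ₃}=r₄ω₄e^{iθ₄}.
Eliminating the other unknown: ω₄ = r₂ω₂ sin(θ₂−θ₃) / [r₄ sin(θ₄−θ₃)].
Numerator sine = +0.90334; denominator sine = -0.48481.
Result = 0.0583·6.78·(+0.90334) / (0.097·(-0.48481)) = -7.5928 rad/s; magnitude 7.5928 rad/s.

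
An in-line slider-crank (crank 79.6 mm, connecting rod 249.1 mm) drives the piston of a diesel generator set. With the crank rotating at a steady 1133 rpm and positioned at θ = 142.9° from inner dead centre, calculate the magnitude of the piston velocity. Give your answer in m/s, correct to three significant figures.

ω = 2π·1133/60 = 118.6 rad/s
For an in-line slider-crank, x = r cosθ + √(L² − r² sin²θ), so v = −rω sinθ·[1 + r cosθ/√(L² − r² sin²θ)].
With r = 0.0796 m, L = 0.2491 m, θ = 142.9°: √(L² − r² sin²θ) = 0.24443 m.
v = −0.0796·118.6·0.60321·[1 + 0.0796·-0.79758/0.24443] = -4.2172 m/s.
|v| = 4.2172 m/s.

4.22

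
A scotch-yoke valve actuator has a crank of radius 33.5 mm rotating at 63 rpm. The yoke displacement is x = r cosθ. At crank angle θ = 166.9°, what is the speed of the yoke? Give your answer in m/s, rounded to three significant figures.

0.0501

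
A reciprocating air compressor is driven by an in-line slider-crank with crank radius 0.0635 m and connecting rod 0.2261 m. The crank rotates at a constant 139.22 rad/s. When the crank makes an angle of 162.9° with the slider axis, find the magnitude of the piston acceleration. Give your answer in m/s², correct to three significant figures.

ω = 139.2 rad/s
x(θ) = r cosθ + √(L² − r² sin²θ); with ω constant, a = ω²·d²x/dθ².
d²x/dθ² = −r cosθ − r²(cos2θ)/√u − r⁴ sin²2θ/(4u^{3/2}),  u = L² − r² sin²θ = 0.0507726 m².
Substituting r = 0.0635 m, L = 0.2261 m, θ = 162.9°: d²x/dθ² = +0.04578 m.
a = ω²·d²x/dθ² = (139.2)²·(+0.04578) = +887.32 m/s²;  |a| = 887.32 m/s².

887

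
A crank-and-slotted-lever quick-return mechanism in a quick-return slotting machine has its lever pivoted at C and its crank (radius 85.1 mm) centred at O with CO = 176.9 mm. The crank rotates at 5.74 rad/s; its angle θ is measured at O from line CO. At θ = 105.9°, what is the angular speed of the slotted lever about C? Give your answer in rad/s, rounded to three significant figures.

0.591

ω = 5.74 rad/s
Crank pin A relative to C: A = (d + r cosθ, r sinθ); lever angle φ = atan2(r sinθ, d + r cosθ).
Differentiating tanφ: φ̇ = rω(d cosθ + r)/(d² + r² + 2dr cosθ).
d² + r² + 2dr cosθ = |CA|² = 0.0302872 m²;  d cosθ + r = +0.036637 m.
|ω_lever| = |0.0851·5.74·+0.036637| / 0.0302872 = 0.59088 rad/s.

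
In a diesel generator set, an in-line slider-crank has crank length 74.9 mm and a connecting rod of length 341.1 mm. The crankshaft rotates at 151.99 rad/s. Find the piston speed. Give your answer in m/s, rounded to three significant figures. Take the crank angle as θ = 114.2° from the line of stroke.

ω = 152 rad/s
For an in-line slider-crank, x = r cosθ + √(L² − r² sin²θ), so v = −rω sinθ·[1 + r cosθ/√(L² − r² sin²θ)].
With r = 0.0749 m, L = 0.3411 m, θ = 114.2°: √(L² − r² sin²θ) = 0.33419 m.
v = −0.0749·152·0.91212·[1 + 0.0749·-0.40992/0.33419] = -9.4296 m/s.
|v| = 9.4296 m/s.

9.43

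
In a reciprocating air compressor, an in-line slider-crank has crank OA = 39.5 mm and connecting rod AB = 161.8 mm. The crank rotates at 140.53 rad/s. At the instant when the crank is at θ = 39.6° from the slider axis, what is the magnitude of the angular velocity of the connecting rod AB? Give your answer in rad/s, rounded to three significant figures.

ω = 140.5 rad/s
The rod makes angle φ with the slider axis where L sinφ = r sinθ; differentiating, L cosφ·φ̇ = r ω cosθ.
L cosφ = √(L² − r² sin²θ) = 0.15983 m.
|ω_rod| = r ω |cosθ| / √(L² − r² sin²θ) = 0.0395·140.5·0.77051/0.15983 = 26.76 rad/s.

26.8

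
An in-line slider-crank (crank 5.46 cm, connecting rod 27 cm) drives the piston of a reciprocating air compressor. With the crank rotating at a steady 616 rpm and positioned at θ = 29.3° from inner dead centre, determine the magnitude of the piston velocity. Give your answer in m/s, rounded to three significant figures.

2.03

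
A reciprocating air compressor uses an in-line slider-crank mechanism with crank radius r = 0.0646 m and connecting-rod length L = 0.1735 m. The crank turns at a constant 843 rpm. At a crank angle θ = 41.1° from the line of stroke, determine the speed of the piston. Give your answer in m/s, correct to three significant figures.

4.83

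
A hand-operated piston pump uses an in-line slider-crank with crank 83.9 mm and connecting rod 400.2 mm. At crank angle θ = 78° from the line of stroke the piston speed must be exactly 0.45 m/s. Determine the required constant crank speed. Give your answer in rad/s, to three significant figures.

5.25

For an in-line slider-crank, |v_piston| = rω|sinθ|·[1 + r cosθ/√(L² − r² sin²θ)].
With r = 0.0839 m, L = 0.4002 m, θ = 78°: the bracketed kinematic factor |dx/dθ| = 0.085721 m.
ω = v/|dx/dθ| = 0.45/0.085721 = 5.2496 rad/s.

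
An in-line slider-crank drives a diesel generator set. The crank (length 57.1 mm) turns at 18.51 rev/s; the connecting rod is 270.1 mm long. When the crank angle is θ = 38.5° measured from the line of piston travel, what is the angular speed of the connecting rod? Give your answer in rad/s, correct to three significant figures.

ω = 116.3 rad/s (converted from 18.51 rev/s).
The rod makes angle φ with the slider axis where L sinφ = r sinθ; differentiating, L cosφ·φ̇ = r ω cosθ.
L cosφ = √(L² − r² sin²θ) = 0.26775 m.
|ω_rod| = r ω |cosθ| / √(L² − r² sin²θ) = 0.0571·116.3·0.78261/0.26775 = 19.41 rad/s.

19.4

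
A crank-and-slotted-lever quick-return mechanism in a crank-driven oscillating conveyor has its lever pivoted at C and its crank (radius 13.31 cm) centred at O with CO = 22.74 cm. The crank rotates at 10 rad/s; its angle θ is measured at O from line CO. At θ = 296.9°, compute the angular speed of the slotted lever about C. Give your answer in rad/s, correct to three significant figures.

3.24

ω = 10 rad/s
Crank pin A relative to C: A = (d + r cosθ, r sinθ); lever angle φ = atan2(r sinθ, d + r cosθ).
Differentiating tanφ: φ̇ = rω(d cosθ + r)/(d² + r² + 2dr cosθ).
d² + r² + 2dr cosθ = |CA|² = 0.096814 m²;  d cosθ + r = +0.23598 m.
|ω_lever| = |0.1331·10·+0.23598| / 0.096814 = 3.2443 rad/s.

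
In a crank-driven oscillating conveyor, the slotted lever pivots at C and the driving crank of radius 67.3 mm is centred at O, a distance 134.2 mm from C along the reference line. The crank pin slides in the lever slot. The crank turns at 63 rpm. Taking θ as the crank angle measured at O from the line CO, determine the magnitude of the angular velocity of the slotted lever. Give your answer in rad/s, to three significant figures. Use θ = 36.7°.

2.10

ω = 6.597 rad/s (from 63 rpm).
Crank pin A relative to C: A = (d + r cosθ, r sinθ); lever angle φ = atan2(r sinθ, d + r cosθ).
Differentiating tanφ: φ̇ = rω(d cosθ + r)/(d² + r² + 2dr cosθ).
d² + r² + 2dr cosθ = |CA|² = 0.0370217 m²;  d cosθ + r = +0.1749 m.
|ω_lever| = |0.0673·6.597·+0.1749| / 0.0370217 = 2.0976 rad/s.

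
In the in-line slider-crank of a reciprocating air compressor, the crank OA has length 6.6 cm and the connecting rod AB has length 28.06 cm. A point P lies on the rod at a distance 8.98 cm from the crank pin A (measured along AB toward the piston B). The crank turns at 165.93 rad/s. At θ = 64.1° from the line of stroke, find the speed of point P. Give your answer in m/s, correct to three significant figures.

ω = 165.9 rad/s.  Crank-pin speed |V_A| = rω = 10.951 m/s, perpendicular to OA.
Rod angle: sinφ = −(r/L) sinθ ⇒ φ = -12.215°; ω_rod = −rω cosθ/√(L²−r²sin²θ) = -17.443 rad/s.
V_P = V_A + ω_rod × AP, with AP = 0.0898 m along the rod.
Components: V_Px = −rω sinθ − a·ω_rod·sinφ = -10.183 m/s;  V_Py = rω cosθ + a·ω_rod·cosφ = +3.2527 m/s.
|V_P| = √(V_Px² + V_Py²) = 10.69 m/s.

10.7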